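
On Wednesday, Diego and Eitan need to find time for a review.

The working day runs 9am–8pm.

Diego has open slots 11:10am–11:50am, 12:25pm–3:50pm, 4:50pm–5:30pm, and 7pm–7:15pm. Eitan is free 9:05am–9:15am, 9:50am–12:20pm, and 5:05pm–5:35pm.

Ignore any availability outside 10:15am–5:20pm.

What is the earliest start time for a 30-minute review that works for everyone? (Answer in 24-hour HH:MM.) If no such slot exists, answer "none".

11:10

Diego ∩ Eitan: 11:10–11:50, 17:05–17:30.
Restricted to 10:15–17:20: 11:10–11:50, 17:05–17:20.
Windows ≥ 30 min: 11:10–11:50.
Earliest such window starts at 11:10.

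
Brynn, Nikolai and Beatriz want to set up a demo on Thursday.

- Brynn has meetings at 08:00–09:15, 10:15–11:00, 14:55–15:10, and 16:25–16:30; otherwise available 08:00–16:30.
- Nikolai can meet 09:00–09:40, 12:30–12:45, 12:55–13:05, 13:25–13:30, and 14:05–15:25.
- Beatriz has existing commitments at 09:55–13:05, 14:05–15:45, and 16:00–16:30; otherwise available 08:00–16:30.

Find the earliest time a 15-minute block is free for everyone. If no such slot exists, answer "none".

Brynn free within 08:00–16:30: 09:15–10:15, 11:00–14:55, 15:10–16:25.
Beatriz free within 08:00–16:30: 08:00–09:55, 13:05–14:05, 15:45–16:00.
Brynn ∩ Nikolai: 09:15–09:40, 12:30–12:45, 12:55–13:05, 13:25–13:30, 14:05–14:55, 15:10–15:25.
Brynn ∩ Nikolai ∩ Beatriz: 09:15–09:40, 13:25–13:30.
Windows ≥ 15 min: 09:15–09:40.
Earliest such window starts at 09:15.

09:15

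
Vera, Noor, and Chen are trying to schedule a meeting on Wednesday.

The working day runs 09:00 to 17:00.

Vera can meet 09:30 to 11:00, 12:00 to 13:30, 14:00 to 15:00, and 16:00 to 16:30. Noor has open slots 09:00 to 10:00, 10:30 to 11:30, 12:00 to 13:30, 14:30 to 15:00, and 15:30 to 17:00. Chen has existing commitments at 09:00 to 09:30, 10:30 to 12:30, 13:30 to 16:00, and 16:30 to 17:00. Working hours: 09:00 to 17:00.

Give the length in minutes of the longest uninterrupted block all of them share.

Chen free within 09:00–17:00: 09:30–10:30, 12:30–13:30, 16:00–16:30.
Vera ∩ Noor: 09:30–10:00, 10:30–11:00, 12:00–13:30, 14:30–15:00, 16:00–16:30.
Vera ∩ Noor ∩ Chen: 09:30–10:00, 12:30–13:30, 16:00–16:30.
Common window lengths: 30, 60, 30 min; longest is 60.

60 minutes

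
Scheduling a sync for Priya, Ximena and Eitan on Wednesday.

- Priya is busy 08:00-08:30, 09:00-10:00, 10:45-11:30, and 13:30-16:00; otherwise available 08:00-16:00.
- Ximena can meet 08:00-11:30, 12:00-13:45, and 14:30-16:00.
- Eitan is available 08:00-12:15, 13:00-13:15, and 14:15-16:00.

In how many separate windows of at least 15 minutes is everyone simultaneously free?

4

Priya free within 08:00–16:00: 08:30–09:00, 10:00–10:45, 11:30–13:30.
Priya ∩ Ximena: 08:30–09:00, 10:00–10:45, 12:00–13:30.
Priya ∩ Ximena ∩ Eitan: 08:30–09:00, 10:00–10:45, 12:00–12:15, 13:00–13:15.
Windows ≥ 15 min: 08:30–09:00, 10:00–10:45, 12:00–12:15, 13:00–13:15.
That's 4 windows.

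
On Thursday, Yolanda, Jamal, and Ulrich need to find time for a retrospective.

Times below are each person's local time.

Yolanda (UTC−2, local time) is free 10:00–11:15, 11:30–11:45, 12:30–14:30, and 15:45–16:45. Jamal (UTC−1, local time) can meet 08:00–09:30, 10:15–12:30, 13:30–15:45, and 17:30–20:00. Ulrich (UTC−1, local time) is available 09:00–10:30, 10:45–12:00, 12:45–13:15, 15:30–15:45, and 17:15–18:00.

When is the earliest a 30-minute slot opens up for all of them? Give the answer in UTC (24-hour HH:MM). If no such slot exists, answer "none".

12:00

Yolanda → UTC: 12:00–13:15, 13:30–13:45, 14:30–16:30, 17:45–18:45.
Jamal → UTC: 09:00–10:30, 11:15–13:30, 14:30–16:45, 18:30–21:00.
Ulrich → UTC: 10:00–11:30, 11:45–13:00, 13:45–14:15, 16:30–16:45, 18:15–19:00.
Yolanda ∩ Jamal: 12:00–13:15, 14:30–16:30, 18:30–18:45.
Yolanda ∩ Jamal ∩ Ulrich: 12:00–13:00, 18:30–18:45.
Windows ≥ 30 min: 12:00–13:00.
Earliest such window starts at 12:00.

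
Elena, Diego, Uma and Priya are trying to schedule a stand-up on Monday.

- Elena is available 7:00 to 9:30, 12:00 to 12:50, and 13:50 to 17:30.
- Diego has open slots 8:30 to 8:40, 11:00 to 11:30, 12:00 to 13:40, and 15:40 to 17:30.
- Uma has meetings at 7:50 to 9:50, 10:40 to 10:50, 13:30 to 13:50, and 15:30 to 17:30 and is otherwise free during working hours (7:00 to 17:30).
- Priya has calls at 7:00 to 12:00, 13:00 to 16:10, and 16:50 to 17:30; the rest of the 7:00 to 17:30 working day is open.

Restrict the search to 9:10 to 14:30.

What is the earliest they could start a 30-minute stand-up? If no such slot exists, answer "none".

Uma free within 07:00–17:30: 07:00–07:50, 09:50–10:40, 10:50–13:30, 13:50–15:30.
Priya free within 07:00–17:30: 12:00–13:00, 16:10–16:50.
Elena ∩ Diego: 08:30–08:40, 12:00–12:50, 15:40–17:30.
Elena ∩ Diego ∩ Uma: 12:00–12:50.
Elena ∩ Diego ∩ Uma ∩ Priya: 12:00–12:50.
Restricted to 09:10–14:30: 12:00–12:50.
Windows ≥ 30 min: 12:00–12:50.
Earliest such window starts at 12:00.

12:00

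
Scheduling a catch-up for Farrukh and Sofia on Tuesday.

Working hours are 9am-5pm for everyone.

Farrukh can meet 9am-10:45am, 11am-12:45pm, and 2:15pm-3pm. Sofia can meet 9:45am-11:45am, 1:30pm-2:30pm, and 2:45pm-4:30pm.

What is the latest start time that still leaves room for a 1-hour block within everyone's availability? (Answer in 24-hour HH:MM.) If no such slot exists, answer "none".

Farrukh ∩ Sofia: 09:45–10:45, 11:00–11:45, 14:15–14:30, 14:45–15:00.
Windows ≥ 60 min: 09:45–10:45.
Latest start in the last window 09:45–10:45 is 10:45 − 60 min = 09:45.

09:45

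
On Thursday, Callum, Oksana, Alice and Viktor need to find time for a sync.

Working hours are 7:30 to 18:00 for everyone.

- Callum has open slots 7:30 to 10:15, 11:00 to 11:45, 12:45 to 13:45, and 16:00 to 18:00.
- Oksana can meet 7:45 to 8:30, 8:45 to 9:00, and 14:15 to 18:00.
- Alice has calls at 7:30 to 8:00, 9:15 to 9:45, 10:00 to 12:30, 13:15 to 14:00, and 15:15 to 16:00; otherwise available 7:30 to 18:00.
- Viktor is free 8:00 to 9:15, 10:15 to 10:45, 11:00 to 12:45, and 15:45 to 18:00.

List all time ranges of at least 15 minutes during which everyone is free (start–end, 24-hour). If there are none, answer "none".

08:00–08:30, 08:45–09:00, 16:00–18:00

Alice free within 07:30–18:00: 08:00–09:15, 09:45–10:00, 12:30–13:15, 14:00–15:15, 16:00–18:00.
Callum ∩ Oksana: 07:45–08:30, 08:45–09:00, 16:00–18:00.
Callum ∩ Oksana ∩ Alice: 08:00–08:30, 08:45–09:00, 16:00–18:00.
Callum ∩ Oksana ∩ Alice ∩ Viktor: 08:00–08:30, 08:45–09:00, 16:00–18:00.
Windows ≥ 15 min: 08:00–08:30, 08:45–09:00, 16:00–18:00.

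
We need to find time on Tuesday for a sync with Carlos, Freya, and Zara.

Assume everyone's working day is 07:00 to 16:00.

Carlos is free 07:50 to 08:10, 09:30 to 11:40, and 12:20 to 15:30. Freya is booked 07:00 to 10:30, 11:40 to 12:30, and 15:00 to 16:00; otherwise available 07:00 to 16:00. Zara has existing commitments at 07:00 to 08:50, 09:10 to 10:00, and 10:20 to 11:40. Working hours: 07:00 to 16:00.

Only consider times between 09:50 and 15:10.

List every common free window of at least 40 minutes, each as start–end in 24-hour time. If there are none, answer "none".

12:30–15:00

Freya free within 07:00–16:00: 10:30–11:40, 12:30–15:00.
Zara free within 07:00–16:00: 08:50–09:10, 10:00–10:20, 11:40–16:00.
Carlos ∩ Freya: 10:30–11:40, 12:30–15:00.
Carlos ∩ Freya ∩ Zara: 12:30–15:00.
Restricted to 09:50–15:10: 12:30–15:00.
Windows ≥ 40 min: 12:30–15:00.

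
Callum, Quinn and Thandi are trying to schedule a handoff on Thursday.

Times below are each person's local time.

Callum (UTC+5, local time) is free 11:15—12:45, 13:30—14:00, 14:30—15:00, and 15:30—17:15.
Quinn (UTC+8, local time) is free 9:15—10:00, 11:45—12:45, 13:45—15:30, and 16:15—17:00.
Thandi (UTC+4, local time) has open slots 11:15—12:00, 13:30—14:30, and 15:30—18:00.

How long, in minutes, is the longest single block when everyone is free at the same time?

Callum → UTC: 06:15–07:45, 08:30–09:00, 09:30–10:00, 10:30–12:15.
Quinn → UTC: 01:15–02:00, 03:45–04:45, 05:45–07:30, 08:15–09:00.
Thandi → UTC: 07:15–08:00, 09:30–10:30, 11:30–14:00.
Callum ∩ Quinn: 06:15–07:30, 08:30–09:00.
Callum ∩ Quinn ∩ Thandi: 07:15–07:30.
Single common window of 15 minutes.

15 minutes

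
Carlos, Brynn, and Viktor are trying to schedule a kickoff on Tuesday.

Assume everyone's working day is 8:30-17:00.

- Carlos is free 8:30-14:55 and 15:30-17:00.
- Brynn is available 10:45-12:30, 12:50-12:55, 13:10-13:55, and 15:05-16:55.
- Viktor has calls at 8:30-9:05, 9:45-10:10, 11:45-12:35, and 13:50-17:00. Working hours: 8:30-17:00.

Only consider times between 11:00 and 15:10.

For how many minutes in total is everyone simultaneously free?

90 minutes

Viktor free within 08:30–17:00: 09:05–09:45, 10:10–11:45, 12:35–13:50.
Carlos ∩ Brynn: 10:45–12:30, 12:50–12:55, 13:10–13:55, 15:30–16:55.
Carlos ∩ Brynn ∩ Viktor: 10:45–11:45, 12:50–12:55, 13:10–13:50.
Restricted to 11:00–15:10: 11:00–11:45, 12:50–12:55, 13:10–13:50.
Total common minutes: 45 + 5 + 40 = 90.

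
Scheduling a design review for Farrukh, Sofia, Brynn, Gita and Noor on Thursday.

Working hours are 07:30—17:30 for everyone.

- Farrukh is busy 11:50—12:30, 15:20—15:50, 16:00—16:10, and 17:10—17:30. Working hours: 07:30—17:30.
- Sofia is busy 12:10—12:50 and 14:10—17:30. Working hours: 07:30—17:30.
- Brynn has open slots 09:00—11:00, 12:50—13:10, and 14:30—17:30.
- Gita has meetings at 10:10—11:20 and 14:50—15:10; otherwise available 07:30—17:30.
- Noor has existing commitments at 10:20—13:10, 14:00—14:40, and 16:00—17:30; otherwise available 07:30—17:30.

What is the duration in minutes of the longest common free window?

70 minutes

Farrukh free within 07:30–17:30: 07:30–11:50, 12:30–15:20, 15:50–16:00, 16:10–17:10.
Sofia free within 07:30–17:30: 07:30–12:10, 12:50–14:10.
Gita free within 07:30–17:30: 07:30–10:10, 11:20–14:50, 15:10–17:30.
Noor free within 07:30–17:30: 07:30–10:20, 13:10–14:00, 14:40–16:00.
Farrukh ∩ Sofia: 07:30–11:50, 12:50–14:10.
Farrukh ∩ Sofia ∩ Brynn: 09:00–11:00, 12:50–13:10.
Farrukh ∩ Sofia ∩ Brynn ∩ Gita: 09:00–10:10, 12:50–13:10.
Farrukh ∩ Sofia ∩ Brynn ∩ Gita ∩ Noor: 09:00–10:10.
Single common window of 70 minutes.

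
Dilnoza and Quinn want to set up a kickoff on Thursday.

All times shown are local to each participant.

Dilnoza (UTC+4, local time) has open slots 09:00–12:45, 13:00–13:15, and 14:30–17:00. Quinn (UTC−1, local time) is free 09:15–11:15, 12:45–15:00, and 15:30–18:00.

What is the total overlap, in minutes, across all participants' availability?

Dilnoza → UTC: 05:00–08:45, 09:00–09:15, 10:30–13:00.
Quinn → UTC: 10:15–12:15, 13:45–16:00, 16:30–19:00.
Dilnoza ∩ Quinn: 10:30–12:15.
Total common minutes: 105.

105 minutes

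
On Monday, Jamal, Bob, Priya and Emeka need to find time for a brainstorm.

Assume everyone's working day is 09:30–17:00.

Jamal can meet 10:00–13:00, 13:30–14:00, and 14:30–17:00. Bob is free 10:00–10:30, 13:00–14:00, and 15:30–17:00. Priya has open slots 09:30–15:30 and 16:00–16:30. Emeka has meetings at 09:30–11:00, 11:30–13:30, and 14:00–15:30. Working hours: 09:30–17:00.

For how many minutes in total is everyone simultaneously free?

Emeka free within 09:30–17:00: 11:00–11:30, 13:30–14:00, 15:30–17:00.
Jamal ∩ Bob: 10:00–10:30, 13:30–14:00, 15:30–17:00.
Jamal ∩ Bob ∩ Priya: 10:00–10:30, 13:30–14:00, 16:00–16:30.
Jamal ∩ Bob ∩ Priya ∩ Emeka: 13:30–14:00, 16:00–16:30.
Total common minutes: 30 + 30 = 60.

60 minutes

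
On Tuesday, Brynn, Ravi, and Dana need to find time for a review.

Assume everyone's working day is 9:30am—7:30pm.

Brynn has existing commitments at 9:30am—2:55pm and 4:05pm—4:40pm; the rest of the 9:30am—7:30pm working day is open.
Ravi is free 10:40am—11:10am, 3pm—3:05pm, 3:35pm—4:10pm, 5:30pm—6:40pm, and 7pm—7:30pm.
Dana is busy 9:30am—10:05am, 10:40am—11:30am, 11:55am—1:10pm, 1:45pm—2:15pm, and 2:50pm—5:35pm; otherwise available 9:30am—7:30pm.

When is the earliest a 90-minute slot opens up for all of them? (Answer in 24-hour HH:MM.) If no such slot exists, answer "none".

none

Brynn free within 09:30–19:30: 14:55–16:05, 16:40–19:30.
Dana free within 09:30–19:30: 10:05–10:40, 11:30–11:55, 13:10–13:45, 14:15–14:50, 17:35–19:30.
Brynn ∩ Ravi: 15:00–15:05, 15:35–16:05, 17:30–18:40, 19:00–19:30.
Brynn ∩ Ravi ∩ Dana: 17:35–18:40, 19:00–19:30.
Windows ≥ 90 min: (none).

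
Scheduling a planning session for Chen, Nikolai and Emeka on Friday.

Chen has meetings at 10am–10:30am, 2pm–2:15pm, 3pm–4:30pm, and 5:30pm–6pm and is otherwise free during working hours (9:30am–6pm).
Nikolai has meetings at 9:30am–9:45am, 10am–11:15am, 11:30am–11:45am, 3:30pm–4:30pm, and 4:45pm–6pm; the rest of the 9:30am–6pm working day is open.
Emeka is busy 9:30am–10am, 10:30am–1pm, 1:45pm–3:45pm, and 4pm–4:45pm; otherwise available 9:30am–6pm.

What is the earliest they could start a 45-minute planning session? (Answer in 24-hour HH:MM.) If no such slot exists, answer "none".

Chen free within 09:30–18:00: 09:30–10:00, 10:30–14:00, 14:15–15:00, 16:30–17:30.
Nikolai free within 09:30–18:00: 09:45–10:00, 11:15–11:30, 11:45–15:30, 16:30–16:45.
Emeka free within 09:30–18:00: 10:00–10:30, 13:00–13:45, 15:45–16:00, 16:45–18:00.
Chen ∩ Nikolai: 09:45–10:00, 11:15–11:30, 11:45–14:00, 14:15–15:00, 16:30–16:45.
Chen ∩ Nikolai ∩ Emeka: 13:00–13:45.
Windows ≥ 45 min: 13:00–13:45.
Earliest such window starts at 13:00.

13:00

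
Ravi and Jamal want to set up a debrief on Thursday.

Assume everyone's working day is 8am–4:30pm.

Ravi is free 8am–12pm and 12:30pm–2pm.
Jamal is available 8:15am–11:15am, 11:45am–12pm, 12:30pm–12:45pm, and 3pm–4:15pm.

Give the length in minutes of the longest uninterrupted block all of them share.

180 minutes

Ravi ∩ Jamal: 08:15–11:15, 11:45–12:00, 12:30–12:45.
Common window lengths: 180, 15, 15 min; longest is 180.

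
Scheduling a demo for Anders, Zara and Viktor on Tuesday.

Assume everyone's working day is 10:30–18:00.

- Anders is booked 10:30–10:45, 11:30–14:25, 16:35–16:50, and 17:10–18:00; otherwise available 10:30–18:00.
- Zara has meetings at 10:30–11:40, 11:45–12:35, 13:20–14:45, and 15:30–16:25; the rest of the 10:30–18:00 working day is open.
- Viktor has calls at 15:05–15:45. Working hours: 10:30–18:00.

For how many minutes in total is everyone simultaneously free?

50 minutes

Anders free within 10:30–18:00: 10:45–11:30, 14:25–16:35, 16:50–17:10.
Zara free within 10:30–18:00: 11:40–11:45, 12:35–13:20, 14:45–15:30, 16:25–18:00.
Viktor free within 10:30–18:00: 10:30–15:05, 15:45–18:00.
Anders ∩ Zara: 14:45–15:30, 16:25–16:35, 16:50–17:10.
Anders ∩ Zara ∩ Viktor: 14:45–15:05, 16:25–16:35, 16:50–17:10.
Total common minutes: 20 + 10 + 20 = 50.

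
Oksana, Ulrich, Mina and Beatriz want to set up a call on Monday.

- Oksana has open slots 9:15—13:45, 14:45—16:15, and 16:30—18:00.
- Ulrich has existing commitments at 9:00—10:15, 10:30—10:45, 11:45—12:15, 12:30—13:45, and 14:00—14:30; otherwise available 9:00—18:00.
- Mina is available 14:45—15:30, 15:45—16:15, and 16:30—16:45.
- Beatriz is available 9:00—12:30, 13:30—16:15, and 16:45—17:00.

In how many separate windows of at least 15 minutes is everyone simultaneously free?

2

Ulrich free within 09:00–18:00: 10:15–10:30, 10:45–11:45, 12:15–12:30, 13:45–14:00, 14:30–18:00.
Oksana ∩ Ulrich: 10:15–10:30, 10:45–11:45, 12:15–12:30, 14:45–16:15, 16:30–18:00.
Oksana ∩ Ulrich ∩ Mina: 14:45–15:30, 15:45–16:15, 16:30–16:45.
Oksana ∩ Ulrich ∩ Mina ∩ Beatriz: 14:45–15:30, 15:45–16:15.
Windows ≥ 15 min: 14:45–15:30, 15:45–16:15.
That's 2 windows.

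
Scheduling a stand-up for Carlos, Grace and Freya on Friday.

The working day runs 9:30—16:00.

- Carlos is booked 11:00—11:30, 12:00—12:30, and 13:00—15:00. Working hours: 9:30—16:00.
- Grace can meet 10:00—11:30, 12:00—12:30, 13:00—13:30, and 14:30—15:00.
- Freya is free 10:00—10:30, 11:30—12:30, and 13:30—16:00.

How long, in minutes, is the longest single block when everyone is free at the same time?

30 minutes

Carlos free within 09:30–16:00: 09:30–11:00, 11:30–12:00, 12:30–13:00, 15:00–16:00.
Carlos ∩ Grace: 10:00–11:00.
Carlos ∩ Grace ∩ Freya: 10:00–10:30.
Single common window of 30 minutes.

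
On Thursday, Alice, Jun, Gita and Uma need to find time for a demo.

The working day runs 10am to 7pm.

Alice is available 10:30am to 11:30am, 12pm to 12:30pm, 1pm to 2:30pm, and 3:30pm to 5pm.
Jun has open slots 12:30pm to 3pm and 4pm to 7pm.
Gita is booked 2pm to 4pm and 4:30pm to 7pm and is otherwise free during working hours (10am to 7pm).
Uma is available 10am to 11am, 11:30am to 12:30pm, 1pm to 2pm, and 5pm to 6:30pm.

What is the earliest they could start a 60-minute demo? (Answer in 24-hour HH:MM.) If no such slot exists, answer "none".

Gita free within 10:00–19:00: 10:00–14:00, 16:00–16:30.
Alice ∩ Jun: 13:00–14:30, 16:00–17:00.
Alice ∩ Jun ∩ Gita: 13:00–14:00, 16:00–16:30.
Alice ∩ Jun ∩ Gita ∩ Uma: 13:00–14:00.
Windows ≥ 60 min: 13:00–14:00.
Earliest such window starts at 13:00.

13:00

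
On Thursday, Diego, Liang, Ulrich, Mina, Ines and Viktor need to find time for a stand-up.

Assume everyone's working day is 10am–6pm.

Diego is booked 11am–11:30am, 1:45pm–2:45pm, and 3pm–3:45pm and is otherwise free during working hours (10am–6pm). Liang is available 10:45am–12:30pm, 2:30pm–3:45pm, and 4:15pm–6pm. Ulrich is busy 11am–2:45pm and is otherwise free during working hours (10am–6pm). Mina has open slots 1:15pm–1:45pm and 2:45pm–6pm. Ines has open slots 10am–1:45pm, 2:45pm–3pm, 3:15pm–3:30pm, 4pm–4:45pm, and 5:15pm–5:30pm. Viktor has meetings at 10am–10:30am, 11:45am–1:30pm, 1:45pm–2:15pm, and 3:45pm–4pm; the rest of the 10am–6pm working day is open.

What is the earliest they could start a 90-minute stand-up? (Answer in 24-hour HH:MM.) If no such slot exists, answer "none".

none

Diego free within 10:00–18:00: 10:00–11:00, 11:30–13:45, 14:45–15:00, 15:45–18:00.
Ulrich free within 10:00–18:00: 10:00–11:00, 14:45–18:00.
Viktor free within 10:00–18:00: 10:30–11:45, 13:30–13:45, 14:15–15:45, 16:00–18:00.
Diego ∩ Liang: 10:45–11:00, 11:30–12:30, 14:45–15:00, 16:15–18:00.
Diego ∩ Liang ∩ Ulrich: 10:45–11:00, 14:45–15:00, 16:15–18:00.
Diego ∩ Liang ∩ Ulrich ∩ Mina: 14:45–15:00, 16:15–18:00.
Diego ∩ Liang ∩ Ulrich ∩ Mina ∩ Ines: 14:45–15:00, 16:15–16:45, 17:15–17:30.
Diego ∩ Liang ∩ Ulrich ∩ Mina ∩ Ines ∩ Viktor: 14:45–15:00, 16:15–16:45, 17:15–17:30.
Windows ≥ 90 min: (none).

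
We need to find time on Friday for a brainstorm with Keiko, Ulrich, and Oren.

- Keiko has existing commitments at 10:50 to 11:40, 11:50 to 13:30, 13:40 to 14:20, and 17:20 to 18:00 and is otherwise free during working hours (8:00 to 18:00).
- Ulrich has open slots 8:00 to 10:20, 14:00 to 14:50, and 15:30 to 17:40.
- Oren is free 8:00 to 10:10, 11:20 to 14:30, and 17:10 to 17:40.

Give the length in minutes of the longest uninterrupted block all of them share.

Keiko free within 08:00–18:00: 08:00–10:50, 11:40–11:50, 13:30–13:40, 14:20–17:20.
Keiko ∩ Ulrich: 08:00–10:20, 14:20–14:50, 15:30–17:20.
Keiko ∩ Ulrich ∩ Oren: 08:00–10:10, 14:20–14:30, 17:10–17:20.
Common window lengths: 130, 10, 10 min; longest is 130.

130 minutes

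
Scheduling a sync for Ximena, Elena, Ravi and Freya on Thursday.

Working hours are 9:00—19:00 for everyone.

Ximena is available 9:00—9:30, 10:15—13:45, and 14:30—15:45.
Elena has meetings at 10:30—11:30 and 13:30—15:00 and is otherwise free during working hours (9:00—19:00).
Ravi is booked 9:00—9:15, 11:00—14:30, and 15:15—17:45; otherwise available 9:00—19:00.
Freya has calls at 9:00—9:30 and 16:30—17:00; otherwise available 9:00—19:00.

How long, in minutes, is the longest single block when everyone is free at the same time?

Elena free within 09:00–19:00: 09:00–10:30, 11:30–13:30, 15:00–19:00.
Ravi free within 09:00–19:00: 09:15–11:00, 14:30–15:15, 17:45–19:00.
Freya free within 09:00–19:00: 09:30–16:30, 17:00–19:00.
Ximena ∩ Elena: 09:00–09:30, 10:15–10:30, 11:30–13:30, 15:00–15:45.
Ximena ∩ Elena ∩ Ravi: 09:15–09:30, 10:15–10:30, 15:00–15:15.
Ximena ∩ Elena ∩ Ravi ∩ Freya: 10:15–10:30, 15:00–15:15.
Common window lengths: 15, 15 min; longest is 15.

15 minutes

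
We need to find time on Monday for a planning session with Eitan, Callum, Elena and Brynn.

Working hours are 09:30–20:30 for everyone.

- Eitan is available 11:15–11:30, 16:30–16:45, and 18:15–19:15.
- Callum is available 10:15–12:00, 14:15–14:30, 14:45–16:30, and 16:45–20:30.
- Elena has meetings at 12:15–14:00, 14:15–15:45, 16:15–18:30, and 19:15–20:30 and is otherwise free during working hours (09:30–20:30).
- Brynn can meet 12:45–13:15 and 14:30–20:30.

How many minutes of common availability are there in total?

45 minutes

Elena free within 09:30–20:30: 09:30–12:15, 14:00–14:15, 15:45–16:15, 18:30–19:15.
Eitan ∩ Callum: 11:15–11:30, 18:15–19:15.
Eitan ∩ Callum ∩ Elena: 11:15–11:30, 18:30–19:15.
Eitan ∩ Callum ∩ Elena ∩ Brynn: 18:30–19:15.
Total common minutes: 45.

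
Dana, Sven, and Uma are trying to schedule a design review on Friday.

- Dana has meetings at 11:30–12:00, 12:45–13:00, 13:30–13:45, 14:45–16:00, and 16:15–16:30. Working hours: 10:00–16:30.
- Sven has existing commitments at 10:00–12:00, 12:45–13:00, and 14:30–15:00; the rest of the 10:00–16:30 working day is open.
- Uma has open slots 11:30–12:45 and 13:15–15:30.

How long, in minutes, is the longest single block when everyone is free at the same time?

45 minutes

Dana free within 10:00–16:30: 10:00–11:30, 12:00–12:45, 13:00–13:30, 13:45–14:45, 16:00–16:15.
Sven free within 10:00–16:30: 12:00–12:45, 13:00–14:30, 15:00–16:30.
Dana ∩ Sven: 12:00–12:45, 13:00–13:30, 13:45–14:30, 16:00–16:15.
Dana ∩ Sven ∩ Uma: 12:00–12:45, 13:15–13:30, 13:45–14:30.
Common window lengths: 45, 15, 45 min; longest is 45.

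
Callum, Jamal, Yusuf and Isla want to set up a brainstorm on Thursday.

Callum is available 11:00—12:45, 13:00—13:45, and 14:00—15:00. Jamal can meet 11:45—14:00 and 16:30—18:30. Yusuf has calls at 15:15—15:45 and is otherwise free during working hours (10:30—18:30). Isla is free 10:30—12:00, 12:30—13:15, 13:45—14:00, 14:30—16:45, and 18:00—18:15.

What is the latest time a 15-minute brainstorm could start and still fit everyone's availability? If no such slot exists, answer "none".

13:00

Yusuf free within 10:30–18:30: 10:30–15:15, 15:45–18:30.
Callum ∩ Jamal: 11:45–12:45, 13:00–13:45.
Callum ∩ Jamal ∩ Yusuf: 11:45–12:45, 13:00–13:45.
Callum ∩ Jamal ∩ Yusuf ∩ Isla: 11:45–12:00, 12:30–12:45, 13:00–13:15.
Windows ≥ 15 min: 11:45–12:00, 12:30–12:45, 13:00–13:15.
Latest start in the last window 13:00–13:15 is 13:15 − 15 min = 13:00.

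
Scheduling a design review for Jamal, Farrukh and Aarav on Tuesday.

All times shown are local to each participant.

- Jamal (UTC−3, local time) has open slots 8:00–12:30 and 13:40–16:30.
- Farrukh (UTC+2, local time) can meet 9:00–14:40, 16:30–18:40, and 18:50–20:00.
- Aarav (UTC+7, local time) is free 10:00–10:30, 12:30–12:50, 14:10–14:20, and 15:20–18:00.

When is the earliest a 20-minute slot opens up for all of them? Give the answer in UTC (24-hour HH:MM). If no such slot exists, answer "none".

none

Jamal → UTC: 11:00–15:30, 16:40–19:30.
Farrukh → UTC: 07:00–12:40, 14:30–16:40, 16:50–18:00.
Aarav → UTC: 03:00–03:30, 05:30–05:50, 07:10–07:20, 08:20–11:00.
Jamal ∩ Farrukh: 11:00–12:40, 14:30–15:30, 16:50–18:00.
Jamal ∩ Farrukh ∩ Aarav: (none).
Windows ≥ 20 min: (none).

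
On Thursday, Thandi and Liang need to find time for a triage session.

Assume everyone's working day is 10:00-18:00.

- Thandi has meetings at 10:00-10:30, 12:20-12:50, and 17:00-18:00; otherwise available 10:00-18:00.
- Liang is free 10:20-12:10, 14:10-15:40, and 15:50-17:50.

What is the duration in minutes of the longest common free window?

Thandi free within 10:00–18:00: 10:30–12:20, 12:50–17:00.
Thandi ∩ Liang: 10:30–12:10, 14:10–15:40, 15:50–17:00.
Common window lengths: 100, 90, 70 min; longest is 100.

100 minutes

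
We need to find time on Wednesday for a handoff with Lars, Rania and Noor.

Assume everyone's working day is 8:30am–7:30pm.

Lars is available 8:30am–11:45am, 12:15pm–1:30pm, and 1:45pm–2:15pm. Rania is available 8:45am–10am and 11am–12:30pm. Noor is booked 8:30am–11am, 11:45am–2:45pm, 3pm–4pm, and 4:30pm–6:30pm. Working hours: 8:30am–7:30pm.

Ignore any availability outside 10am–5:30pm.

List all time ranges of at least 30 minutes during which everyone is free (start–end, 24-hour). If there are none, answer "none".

Noor free within 08:30–19:30: 11:00–11:45, 14:45–15:00, 16:00–16:30, 18:30–19:30.
Lars ∩ Rania: 08:45–10:00, 11:00–11:45, 12:15–12:30.
Lars ∩ Rania ∩ Noor: 11:00–11:45.
Restricted to 10:00–17:30: 11:00–11:45.
Windows ≥ 30 min: 11:00–11:45.

11:00–11:45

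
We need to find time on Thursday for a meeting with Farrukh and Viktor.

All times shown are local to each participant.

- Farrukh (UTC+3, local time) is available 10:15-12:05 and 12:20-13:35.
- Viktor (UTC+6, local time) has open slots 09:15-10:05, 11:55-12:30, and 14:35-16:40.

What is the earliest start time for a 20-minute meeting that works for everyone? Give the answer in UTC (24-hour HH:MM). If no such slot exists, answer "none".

Farrukh → UTC: 07:15–09:05, 09:20–10:35.
Viktor → UTC: 03:15–04:05, 05:55–06:30, 08:35–10:40.
Farrukh ∩ Viktor: 08:35–09:05, 09:20–10:35.
Windows ≥ 20 min: 08:35–09:05, 09:20–10:35.
Earliest such window starts at 08:35.

08:35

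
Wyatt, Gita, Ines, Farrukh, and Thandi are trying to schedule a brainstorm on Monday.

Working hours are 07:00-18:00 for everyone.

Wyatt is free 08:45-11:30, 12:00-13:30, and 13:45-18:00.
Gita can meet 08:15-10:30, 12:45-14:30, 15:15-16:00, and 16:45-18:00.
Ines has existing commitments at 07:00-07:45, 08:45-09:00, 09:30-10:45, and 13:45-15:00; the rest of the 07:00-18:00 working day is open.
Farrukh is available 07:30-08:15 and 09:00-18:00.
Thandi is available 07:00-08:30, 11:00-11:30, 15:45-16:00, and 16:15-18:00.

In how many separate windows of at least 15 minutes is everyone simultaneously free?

Ines free within 07:00–18:00: 07:45–08:45, 09:00–09:30, 10:45–13:45, 15:00–18:00.
Wyatt ∩ Gita: 08:45–10:30, 12:45–13:30, 13:45–14:30, 15:15–16:00, 16:45–18:00.
Wyatt ∩ Gita ∩ Ines: 09:00–09:30, 12:45–13:30, 15:15–16:00, 16:45–18:00.
Wyatt ∩ Gita ∩ Ines ∩ Farrukh: 09:00–09:30, 12:45–13:30, 15:15–16:00, 16:45–18:00.
Wyatt ∩ Gita ∩ Ines ∩ Farrukh ∩ Thandi: 15:45–16:00, 16:45–18:00.
Windows ≥ 15 min: 15:45–16:00, 16:45–18:00.
That's 2 windows.

2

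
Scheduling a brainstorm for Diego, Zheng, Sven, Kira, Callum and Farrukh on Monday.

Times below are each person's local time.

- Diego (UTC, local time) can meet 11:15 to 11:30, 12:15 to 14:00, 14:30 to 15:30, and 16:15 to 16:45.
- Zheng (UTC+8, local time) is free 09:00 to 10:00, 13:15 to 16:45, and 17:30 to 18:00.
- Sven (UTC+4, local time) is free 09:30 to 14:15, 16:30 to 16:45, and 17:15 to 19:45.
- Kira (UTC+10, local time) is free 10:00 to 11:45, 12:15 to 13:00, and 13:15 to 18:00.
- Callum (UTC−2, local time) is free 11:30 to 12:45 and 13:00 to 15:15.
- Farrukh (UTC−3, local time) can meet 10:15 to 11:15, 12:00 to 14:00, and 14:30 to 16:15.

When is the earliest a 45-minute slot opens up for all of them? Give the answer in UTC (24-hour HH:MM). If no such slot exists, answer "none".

Diego → UTC: 11:15–11:30, 12:15–14:00, 14:30–15:30, 16:15–16:45.
Zheng → UTC: 01:00–02:00, 05:15–08:45, 09:30–10:00.
Sven → UTC: 05:30–10:15, 12:30–12:45, 13:15–15:45.
Kira → UTC: 00:00–01:45, 02:15–03:00, 03:15–08:00.
Callum → UTC: 13:30–14:45, 15:00–17:15.
Farrukh → UTC: 13:15–14:15, 15:00–17:00, 17:30–19:15.
Diego ∩ Zheng: (none).
Diego ∩ Zheng ∩ Sven: (none).
Diego ∩ Zheng ∩ Sven ∩ Kira: (none).
Diego ∩ Zheng ∩ Sven ∩ Kira ∩ Callum: (none).
Diego ∩ Zheng ∩ Sven ∩ Kira ∩ Callum ∩ Farrukh: (none).
Windows ≥ 45 min: (none).

none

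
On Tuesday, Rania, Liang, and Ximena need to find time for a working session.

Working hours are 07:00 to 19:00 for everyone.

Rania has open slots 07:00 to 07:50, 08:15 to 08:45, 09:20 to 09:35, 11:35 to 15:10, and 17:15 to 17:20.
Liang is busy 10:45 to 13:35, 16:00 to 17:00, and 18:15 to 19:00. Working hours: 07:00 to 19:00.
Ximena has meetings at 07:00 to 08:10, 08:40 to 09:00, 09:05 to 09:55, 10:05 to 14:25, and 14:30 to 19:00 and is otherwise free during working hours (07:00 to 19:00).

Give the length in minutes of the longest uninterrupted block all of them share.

Liang free within 07:00–19:00: 07:00–10:45, 13:35–16:00, 17:00–18:15.
Ximena free within 07:00–19:00: 08:10–08:40, 09:00–09:05, 09:55–10:05, 14:25–14:30.
Rania ∩ Liang: 07:00–07:50, 08:15–08:45, 09:20–09:35, 13:35–15:10, 17:15–17:20.
Rania ∩ Liang ∩ Ximena: 08:15–08:40, 14:25–14:30.
Common window lengths: 25, 5 min; longest is 25.

25 minutes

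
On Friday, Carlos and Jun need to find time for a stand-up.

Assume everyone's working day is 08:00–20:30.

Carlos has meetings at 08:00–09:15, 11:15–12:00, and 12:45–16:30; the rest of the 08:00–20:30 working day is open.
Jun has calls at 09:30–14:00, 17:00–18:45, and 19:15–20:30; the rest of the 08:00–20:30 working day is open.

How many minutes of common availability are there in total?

75 minutes

Carlos free within 08:00–20:30: 09:15–11:15, 12:00–12:45, 16:30–20:30.
Jun free within 08:00–20:30: 08:00–09:30, 14:00–17:00, 18:45–19:15.
Carlos ∩ Jun: 09:15–09:30, 16:30–17:00, 18:45–19:15.
Total common minutes: 15 + 30 + 30 = 75.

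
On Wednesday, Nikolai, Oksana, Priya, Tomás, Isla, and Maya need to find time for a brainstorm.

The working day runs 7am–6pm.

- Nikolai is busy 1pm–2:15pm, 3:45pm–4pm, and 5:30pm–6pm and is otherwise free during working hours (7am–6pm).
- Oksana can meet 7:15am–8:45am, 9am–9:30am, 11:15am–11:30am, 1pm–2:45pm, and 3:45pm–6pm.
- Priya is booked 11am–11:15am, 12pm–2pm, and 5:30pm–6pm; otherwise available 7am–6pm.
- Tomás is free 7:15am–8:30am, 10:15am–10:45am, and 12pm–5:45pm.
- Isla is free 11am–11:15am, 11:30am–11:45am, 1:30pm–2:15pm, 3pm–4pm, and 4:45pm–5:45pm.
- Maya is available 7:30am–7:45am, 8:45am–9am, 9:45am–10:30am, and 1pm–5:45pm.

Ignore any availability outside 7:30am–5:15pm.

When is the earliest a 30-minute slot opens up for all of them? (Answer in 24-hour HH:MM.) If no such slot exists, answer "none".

16:45

Nikolai free within 07:00–18:00: 07:00–13:00, 14:15–15:45, 16:00–17:30.
Priya free within 07:00–18:00: 07:00–11:00, 11:15–12:00, 14:00–17:30.
Nikolai ∩ Oksana: 07:15–08:45, 09:00–09:30, 11:15–11:30, 14:15–14:45, 16:00–17:30.
Nikolai ∩ Oksana ∩ Priya: 07:15–08:45, 09:00–09:30, 11:15–11:30, 14:15–14:45, 16:00–17:30.
Nikolai ∩ Oksana ∩ Priya ∩ Tomás: 07:15–08:30, 14:15–14:45, 16:00–17:30.
Nikolai ∩ Oksana ∩ Priya ∩ Tomás ∩ Isla: 16:45–17:30.
Nikolai ∩ Oksana ∩ Priya ∩ Tomás ∩ Isla ∩ Maya: 16:45–17:30.
Restricted to 07:30–17:15: 16:45–17:15.
Windows ≥ 30 min: 16:45–17:15.
Earliest such window starts at 16:45.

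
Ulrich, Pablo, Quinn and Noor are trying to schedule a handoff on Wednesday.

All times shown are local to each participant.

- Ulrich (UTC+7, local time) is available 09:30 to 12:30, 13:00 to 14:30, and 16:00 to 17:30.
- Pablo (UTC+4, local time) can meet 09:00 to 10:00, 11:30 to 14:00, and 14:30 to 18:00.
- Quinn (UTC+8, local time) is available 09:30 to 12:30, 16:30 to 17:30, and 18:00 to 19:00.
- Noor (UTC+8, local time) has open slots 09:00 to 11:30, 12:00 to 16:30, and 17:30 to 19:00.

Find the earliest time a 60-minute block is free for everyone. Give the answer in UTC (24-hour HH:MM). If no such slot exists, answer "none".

Ulrich → UTC: 02:30–05:30, 06:00–07:30, 09:00–10:30.
Pablo → UTC: 05:00–06:00, 07:30–10:00, 10:30–14:00.
Quinn → UTC: 01:30–04:30, 08:30–09:30, 10:00–11:00.
Noor → UTC: 01:00–03:30, 04:00–08:30, 09:30–11:00.
Ulrich ∩ Pablo: 05:00–05:30, 09:00–10:00.
Ulrich ∩ Pablo ∩ Quinn: 09:00–09:30.
Ulrich ∩ Pablo ∩ Quinn ∩ Noor: (none).
Windows ≥ 60 min: (none).

none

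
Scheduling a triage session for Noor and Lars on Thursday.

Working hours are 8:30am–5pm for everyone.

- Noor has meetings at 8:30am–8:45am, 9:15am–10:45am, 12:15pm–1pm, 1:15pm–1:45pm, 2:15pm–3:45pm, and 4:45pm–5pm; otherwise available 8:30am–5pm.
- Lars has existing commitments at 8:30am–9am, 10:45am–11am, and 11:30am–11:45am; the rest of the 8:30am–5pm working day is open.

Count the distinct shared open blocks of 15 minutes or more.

Noor free within 08:30–17:00: 08:45–09:15, 10:45–12:15, 13:00–13:15, 13:45–14:15, 15:45–16:45.
Lars free within 08:30–17:00: 09:00–10:45, 11:00–11:30, 11:45–17:00.
Noor ∩ Lars: 09:00–09:15, 11:00–11:30, 11:45–12:15, 13:00–13:15, 13:45–14:15, 15:45–16:45.
Windows ≥ 15 min: 09:00–09:15, 11:00–11:30, 11:45–12:15, 13:00–13:15, 13:45–14:15, 15:45–16:45.
That's 6 windows.

6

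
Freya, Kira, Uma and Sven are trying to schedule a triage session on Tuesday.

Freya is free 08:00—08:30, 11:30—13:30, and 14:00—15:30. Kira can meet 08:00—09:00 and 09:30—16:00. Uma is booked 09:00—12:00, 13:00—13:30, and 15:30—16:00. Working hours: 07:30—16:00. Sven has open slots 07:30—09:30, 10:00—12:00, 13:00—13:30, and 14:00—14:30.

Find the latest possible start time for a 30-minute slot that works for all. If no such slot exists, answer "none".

14:00

Uma free within 07:30–16:00: 07:30–09:00, 12:00–13:00, 13:30–15:30.
Freya ∩ Kira: 08:00–08:30, 11:30–13:30, 14:00–15:30.
Freya ∩ Kira ∩ Uma: 08:00–08:30, 12:00–13:00, 14:00–15:30.
Freya ∩ Kira ∩ Uma ∩ Sven: 08:00–08:30, 14:00–14:30.
Windows ≥ 30 min: 08:00–08:30, 14:00–14:30.
Latest start in the last window 14:00–14:30 is 14:30 − 30 min = 14:00.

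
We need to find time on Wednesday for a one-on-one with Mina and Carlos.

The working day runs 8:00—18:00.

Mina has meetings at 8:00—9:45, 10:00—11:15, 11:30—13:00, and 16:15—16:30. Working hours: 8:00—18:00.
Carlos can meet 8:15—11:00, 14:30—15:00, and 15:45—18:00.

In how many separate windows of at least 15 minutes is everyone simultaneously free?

4

Mina free within 08:00–18:00: 09:45–10:00, 11:15–11:30, 13:00–16:15, 16:30–18:00.
Mina ∩ Carlos: 09:45–10:00, 14:30–15:00, 15:45–16:15, 16:30–18:00.
Windows ≥ 15 min: 09:45–10:00, 14:30–15:00, 15:45–16:15, 16:30–18:00.
That's 4 windows.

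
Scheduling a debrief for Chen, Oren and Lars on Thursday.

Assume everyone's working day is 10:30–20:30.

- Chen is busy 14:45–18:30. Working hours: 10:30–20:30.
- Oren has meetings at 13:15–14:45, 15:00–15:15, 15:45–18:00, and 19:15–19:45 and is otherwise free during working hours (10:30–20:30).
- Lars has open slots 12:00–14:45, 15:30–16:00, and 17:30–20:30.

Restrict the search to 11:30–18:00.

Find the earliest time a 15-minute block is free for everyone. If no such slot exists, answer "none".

Chen free within 10:30–20:30: 10:30–14:45, 18:30–20:30.
Oren free within 10:30–20:30: 10:30–13:15, 14:45–15:00, 15:15–15:45, 18:00–19:15, 19:45–20:30.
Chen ∩ Oren: 10:30–13:15, 18:30–19:15, 19:45–20:30.
Chen ∩ Oren ∩ Lars: 12:00–13:15, 18:30–19:15, 19:45–20:30.
Restricted to 11:30–18:00: 12:00–13:15.
Windows ≥ 15 min: 12:00–13:15.
Earliest such window starts at 12:00.

12:00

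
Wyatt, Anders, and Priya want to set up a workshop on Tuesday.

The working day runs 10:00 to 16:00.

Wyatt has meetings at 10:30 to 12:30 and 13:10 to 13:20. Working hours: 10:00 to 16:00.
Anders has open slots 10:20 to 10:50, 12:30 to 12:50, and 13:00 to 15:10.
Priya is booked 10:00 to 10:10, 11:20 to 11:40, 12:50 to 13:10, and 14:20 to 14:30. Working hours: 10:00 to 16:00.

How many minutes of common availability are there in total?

130 minutes

Wyatt free within 10:00–16:00: 10:00–10:30, 12:30–13:10, 13:20–16:00.
Priya free within 10:00–16:00: 10:10–11:20, 11:40–12:50, 13:10–14:20, 14:30–16:00.
Wyatt ∩ Anders: 10:20–10:30, 12:30–12:50, 13:00–13:10, 13:20–15:10.
Wyatt ∩ Anders ∩ Priya: 10:20–10:30, 12:30–12:50, 13:20–14:20, 14:30–15:10.
Total common minutes: 10 + 20 + 60 + 40 = 130.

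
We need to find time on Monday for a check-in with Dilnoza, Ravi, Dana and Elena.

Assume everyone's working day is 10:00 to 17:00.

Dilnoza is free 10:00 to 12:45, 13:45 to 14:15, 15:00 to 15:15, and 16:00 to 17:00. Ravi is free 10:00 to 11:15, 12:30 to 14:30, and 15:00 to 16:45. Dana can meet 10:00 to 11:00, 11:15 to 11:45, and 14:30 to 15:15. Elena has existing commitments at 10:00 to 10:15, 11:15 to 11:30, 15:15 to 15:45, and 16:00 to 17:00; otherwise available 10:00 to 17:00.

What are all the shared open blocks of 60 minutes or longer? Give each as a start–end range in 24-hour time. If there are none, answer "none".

none

Elena free within 10:00–17:00: 10:15–11:15, 11:30–15:15, 15:45–16:00.
Dilnoza ∩ Ravi: 10:00–11:15, 12:30–12:45, 13:45–14:15, 15:00–15:15, 16:00–16:45.
Dilnoza ∩ Ravi ∩ Dana: 10:00–11:00, 15:00–15:15.
Dilnoza ∩ Ravi ∩ Dana ∩ Elena: 10:15–11:00, 15:00–15:15.
Windows ≥ 60 min: (none).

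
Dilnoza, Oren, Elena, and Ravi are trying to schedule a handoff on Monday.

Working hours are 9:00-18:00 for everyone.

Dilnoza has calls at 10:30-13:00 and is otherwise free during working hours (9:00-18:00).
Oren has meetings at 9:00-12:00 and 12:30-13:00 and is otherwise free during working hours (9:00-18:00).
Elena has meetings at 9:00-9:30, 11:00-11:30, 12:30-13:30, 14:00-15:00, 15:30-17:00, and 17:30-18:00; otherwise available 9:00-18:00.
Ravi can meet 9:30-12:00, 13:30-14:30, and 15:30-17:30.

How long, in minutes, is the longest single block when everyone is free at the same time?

30 minutes

Dilnoza free within 09:00–18:00: 09:00–10:30, 13:00–18:00.
Oren free within 09:00–18:00: 12:00–12:30, 13:00–18:00.
Elena free within 09:00–18:00: 09:30–11:00, 11:30–12:30, 13:30–14:00, 15:00–15:30, 17:00–17:30.
Dilnoza ∩ Oren: 13:00–18:00.
Dilnoza ∩ Oren ∩ Elena: 13:30–14:00, 15:00–15:30, 17:00–17:30.
Dilnoza ∩ Oren ∩ Elena ∩ Ravi: 13:30–14:00, 17:00–17:30.
Common window lengths: 30, 30 min; longest is 30.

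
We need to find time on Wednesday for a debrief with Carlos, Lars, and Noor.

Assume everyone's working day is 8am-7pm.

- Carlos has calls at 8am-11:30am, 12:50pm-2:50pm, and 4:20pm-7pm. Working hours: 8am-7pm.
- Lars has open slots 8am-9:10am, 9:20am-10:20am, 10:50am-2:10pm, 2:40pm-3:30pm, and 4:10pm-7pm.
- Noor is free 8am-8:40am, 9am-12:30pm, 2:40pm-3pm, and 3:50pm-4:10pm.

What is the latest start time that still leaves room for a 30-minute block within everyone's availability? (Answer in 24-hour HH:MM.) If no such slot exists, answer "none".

12:00

Carlos free within 08:00–19:00: 11:30–12:50, 14:50–16:20.
Carlos ∩ Lars: 11:30–12:50, 14:50–15:30, 16:10–16:20.
Carlos ∩ Lars ∩ Noor: 11:30–12:30, 14:50–15:00.
Windows ≥ 30 min: 11:30–12:30.
Latest start in the last window 11:30–12:30 is 12:30 − 30 min = 12:00.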